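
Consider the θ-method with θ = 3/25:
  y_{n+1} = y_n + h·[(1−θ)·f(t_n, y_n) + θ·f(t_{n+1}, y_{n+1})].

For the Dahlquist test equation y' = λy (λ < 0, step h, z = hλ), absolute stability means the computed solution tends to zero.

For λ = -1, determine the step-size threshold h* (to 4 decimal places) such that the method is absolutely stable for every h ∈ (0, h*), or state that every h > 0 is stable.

With y'=λy (z=hλ):
  y_{n+1} = y_n + z·[22/25·y_n + 3/25·y_{n+1}] ⇒ (1 − 3/25z)y_{n+1} = (1 + 22/25z)y_n
  so R(z) = (1 + 22/25z)/(1 − 3/25z).

Boundary: |R(x)|=1, x<0.
x=-0.72: |R|=0.3373
R=−1: 1+22/25x = −1+3/25x ⇒ -19/25x=2 ⇒ x=2/(-19/25)=-2.6316
Confirm numerically:
  x=-2.530: |R|=0.94078 <1
  x=-2.334: |R|=0.82332 <1
  x=-2.236: |R|=0.76296 <1
  x=-1.201: |R|=0.04972 <1
  x=-3.135: |R|=1.27801 >1
  x=-2.936: |R|=1.17108 >1
So |R|<1 on (-2.6316, 0).

(-2.6316,0); λ=-1 ⇒ h* = (50/19)/1 = 2.6316.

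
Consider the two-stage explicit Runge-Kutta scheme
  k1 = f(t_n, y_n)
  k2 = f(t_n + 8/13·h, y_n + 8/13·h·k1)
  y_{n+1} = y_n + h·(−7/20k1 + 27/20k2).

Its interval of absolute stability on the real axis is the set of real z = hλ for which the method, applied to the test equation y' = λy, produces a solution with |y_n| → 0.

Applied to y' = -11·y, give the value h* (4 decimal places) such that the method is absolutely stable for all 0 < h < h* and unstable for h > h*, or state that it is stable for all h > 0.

(-1.2037,0); λ=-11 ⇒ h* = (65/54)/11 = 0.1094.

Test eqn y'=λy, z=hλ:
  k1=λy_n ⇒ h·k1=z·y_n;  k2=λ(1+8/13z)y_n ⇒ h·k2=z(1+8/13z)y_n
  y_{n+1}/y_n = 1 − 7/20z + 27/20z(1+8/13z) = 1 + z + 54/65z²
  R(z) = 1 + z + 54/65z².

Solve |R(x)|<1 on ℝ⁻.
x=-1.17: |R|=0.9672
R=1: x+54/65x²=0 ⇒ x=−65/54=-1.2037; min R=1−1/(4·54/65)=0.6991>−1
Confirm numerically:
  x=-1.036: |R|=0.85566 <1
  x=-1.013: |R|=0.83951 <1
  x=-0.878: |R|=0.76243 <1
  x=-0.732: |R|=0.71315 <1
  x=-1.778: |R|=1.84830 >1
  x=-1.319: |R|=1.12634 >1
So |R|<1 on (-1.2037, 0).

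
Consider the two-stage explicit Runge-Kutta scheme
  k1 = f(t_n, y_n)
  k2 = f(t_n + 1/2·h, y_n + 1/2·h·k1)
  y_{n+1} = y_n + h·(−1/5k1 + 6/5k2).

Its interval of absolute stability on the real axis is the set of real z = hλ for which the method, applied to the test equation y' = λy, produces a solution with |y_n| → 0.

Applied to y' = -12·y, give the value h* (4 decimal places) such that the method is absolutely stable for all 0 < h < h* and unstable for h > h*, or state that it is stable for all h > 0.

(-1.6667,0); λ=-12 ⇒ h* = (5/3)/12 = 0.1389.

On y'=λy, z=hλ:
  k1=λy_n ⇒ h·k1=z·y_n;  k2=λ(1+1/2z)y_n ⇒ h·k2=z(1+1/2z)y_n
  y_{n+1}/y_n = 1 − 1/5z + 6/5z(1+1/2z) = 1 + z + 3/5z²
  Hence R(z) = 1 + z + 3/5z².

Boundary: |R(x)|=1, x<0.
x=-1.44: |R|=0.8042
R=1: x+3/5x²=0 ⇒ x=−5/3=-1.6667; min R=1−1/(4·3/5)=0.5833>−1
Confirm numerically:
  x=-1.553: |R|=0.89409 <1
  x=-1.393: |R|=0.77127 <1
  x=-1.314: |R|=0.72196 <1
  x=-1.015: |R|=0.60313 <1
  x=-1.865: |R|=1.22193 >1
  x=-1.861: |R|=1.21699 >1
  x=-1.758: |R|=1.09634 >1
So |R|<1 on (-1.6667, 0).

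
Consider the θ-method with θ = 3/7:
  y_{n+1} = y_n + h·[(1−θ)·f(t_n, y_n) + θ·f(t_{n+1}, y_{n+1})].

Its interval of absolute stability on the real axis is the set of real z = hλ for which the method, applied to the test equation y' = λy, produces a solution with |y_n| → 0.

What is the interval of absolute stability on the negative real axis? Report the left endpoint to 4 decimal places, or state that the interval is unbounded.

On y'=λy, z=hλ:
  y_{n+1} = y_n + z·[4/7·y_n + 3/7·y_{n+1}] ⇒ (1 − 3/7z)y_{n+1} = (1 + 4/7z)y_n
  R(z) = (1 + 4/7z)/(1 − 3/7z).

Boundary: |R(x)|=1, x<0.
x=-1.61: |R|=0.0473
R=−1: 1+4/7x = −1+3/7x ⇒ -1/7x=2 ⇒ x=2/(-1/7)=-14.0000
Confirm numerically:
  x=-10.845: |R|=0.92020 <1
  x=-8.082: |R|=0.81060 <1
  x=-8.050: |R|=0.80899 <1
  x=-14.356: |R|=1.00711 >1
  x=-14.278: |R|=1.00558 >1
  x=-14.169: |R|=1.00341 >1
So |R|<1 on (-14.0000, 0).

z∈(-14.0000,0).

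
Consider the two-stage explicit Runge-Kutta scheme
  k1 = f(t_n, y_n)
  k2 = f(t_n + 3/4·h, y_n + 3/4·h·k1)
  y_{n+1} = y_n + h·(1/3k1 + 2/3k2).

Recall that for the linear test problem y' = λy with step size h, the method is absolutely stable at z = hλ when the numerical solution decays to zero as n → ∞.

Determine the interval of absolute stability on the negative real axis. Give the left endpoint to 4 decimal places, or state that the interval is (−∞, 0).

On y'=λy, z=hλ:
  k1=λy_n ⇒ h·k1=z·y_n;  k2=λ(1+3/4z)y_n ⇒ h·k2=z(1+3/4z)y_n
  y_{n+1}/y_n = 1 + 1/3z + 2/3z(1+3/4z) = 1 + z + 1/2z²
  so R(z) = 1 + z + 1/2z².

Boundary: |R(x)|=1, x<0.
x=-1.6: |R|=0.6800
R=1: x+1/2x²=0 ⇒ x=−2=-2.0000; min R=1−1/(4·1/2)=0.5000>−1
Confirm numerically:
  x=-1.429: |R|=0.59202 <1
  x=-1.389: |R|=0.57566 <1
  x=-1.250: |R|=0.53125 <1
  x=-0.911: |R|=0.50396 <1
  x=-2.563: |R|=1.72148 >1
  x=-2.242: |R|=1.27128 >1
Stable set (-2.0000, 0).

z∈(-2.0000,0).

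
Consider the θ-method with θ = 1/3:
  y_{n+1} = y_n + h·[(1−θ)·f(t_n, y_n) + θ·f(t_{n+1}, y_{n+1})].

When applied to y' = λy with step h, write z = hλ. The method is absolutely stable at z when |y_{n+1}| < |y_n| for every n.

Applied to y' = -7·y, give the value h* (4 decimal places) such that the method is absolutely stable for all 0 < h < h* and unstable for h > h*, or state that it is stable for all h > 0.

On y'=λy, z=hλ:
  y_{n+1} = y_n + z·[2/3·y_n + 1/3·y_{n+1}] ⇒ (1 − 1/3z)y_{n+1} = (1 + 2/3z)y_n
  ⇒ R(z) = (1 + 2/3z)/(1 − 1/3z).

Solve |R(x)|<1 on ℝ⁻.
x=-0.51: |R|=0.5641
R=−1: 1+2/3x = −1+1/3x ⇒ -1/3x=2 ⇒ x=2/(-1/3)=-6.0000
Confirm numerically:
  x=-5.583: |R|=0.95142 <1
  x=-5.175: |R|=0.89908 <1
  x=-4.490: |R|=0.79840 <1
  x=-6.596: |R|=1.06211 >1
  x=-6.519: |R|=1.05452 >1
  x=-6.490: |R|=1.05163 >1
Interval (-6.0000, 0).

(-6.0000,0); λ=-7 ⇒ h* = (6)/7 = 0.8571.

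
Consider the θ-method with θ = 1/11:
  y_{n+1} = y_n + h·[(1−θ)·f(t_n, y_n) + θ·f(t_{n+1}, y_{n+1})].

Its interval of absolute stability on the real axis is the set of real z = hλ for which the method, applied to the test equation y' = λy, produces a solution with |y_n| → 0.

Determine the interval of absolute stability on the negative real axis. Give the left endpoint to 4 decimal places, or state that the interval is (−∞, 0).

Test eqn y'=λy, z=hλ:
  y_{n+1} = y_n + z·[10/11·y_n + 1/11·y_{n+1}] ⇒ (1 − 1/11z)y_{n+1} = (1 + 10/11z)y_n
  so R(z) = (1 + 10/11z)/(1 − 1/11z).

Boundary: |R(x)|=1, x<0.
x=-0.62: |R|=0.4131
R=−1: 1+10/11x = −1+1/11x ⇒ -9/11x=2 ⇒ x=2/(-9/11)=-2.4444
Confirm numerically:
  x=-2.396: |R|=0.96745 <1
  x=-2.094: |R|=0.75913 <1
  x=-1.611: |R|=0.40520 <1
  x=-1.499: |R|=0.31923 <1
  x=-2.866: |R|=1.27362 >1
  x=-2.556: |R|=1.07406 >1
  x=-2.479: |R|=1.02307 >1
Stable set (-2.4444, 0).

(-2.4444, 0).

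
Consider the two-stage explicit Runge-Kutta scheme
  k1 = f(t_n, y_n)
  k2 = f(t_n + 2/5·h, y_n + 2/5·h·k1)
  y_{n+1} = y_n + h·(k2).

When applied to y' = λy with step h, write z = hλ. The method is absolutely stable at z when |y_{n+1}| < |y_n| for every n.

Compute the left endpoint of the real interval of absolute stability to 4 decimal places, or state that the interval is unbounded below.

z* = -2.5000.

Set f=λy, z=hλ:
  k1=λy_n ⇒ h·k1=z·y_n;  k2=λ(1+2/5z)y_n ⇒ h·k2=z(1+2/5z)y_n
  y_{n+1}/y_n = 1 + z(1+2/5z) = 1 + z + 2/5z²
  ⇒ R(z) = 1 + z + 2/5z².

Find x<0 with |R(x)|<1.
x=-1.66: |R|=0.4422
R=1: x+2/5x²=0 ⇒ x=−5/2=-2.5000; min R=1−1/(4·2/5)=0.3750>−1
Confirm numerically:
  x=-2.413: |R|=0.91603 <1
  x=-1.902: |R|=0.54504 <1
  x=-1.840: |R|=0.51424 <1
  x=-1.244: |R|=0.37501 <1
  x=-2.924: |R|=1.49591 >1
  x=-2.741: |R|=1.26423 >1
  x=-2.552: |R|=1.05308 >1
Interval (-2.5000, 0).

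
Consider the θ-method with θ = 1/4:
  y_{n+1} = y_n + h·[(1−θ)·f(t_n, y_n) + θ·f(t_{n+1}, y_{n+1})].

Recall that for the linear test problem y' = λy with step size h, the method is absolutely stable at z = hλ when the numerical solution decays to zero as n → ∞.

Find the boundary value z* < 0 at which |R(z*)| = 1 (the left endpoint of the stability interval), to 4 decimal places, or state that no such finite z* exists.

z* = -4.0000.

Test eqn y'=λy, z=hλ:
  y_{n+1} = y_n + z·[3/4·y_n + 1/4·y_{n+1}] ⇒ (1 − 1/4z)y_{n+1} = (1 + 3/4z)y_n
  R(z) = (1 + 3/4z)/(1 − 1/4z).

Need |R(x)|<1, x<0.
x=-1.38: |R|=0.0260
R=−1: 1+3/4x = −1+1/4x ⇒ -1/2x=2 ⇒ x=2/(-1/2)=-4.0000
Confirm numerically:
  x=-2.739: |R|=0.62576 <1
  x=-2.542: |R|=0.55426 <1
  x=-1.611: |R|=0.14846 <1
  x=-4.397: |R|=1.09456 >1
  x=-4.072: |R|=1.01784 >1
Stable set (-4.0000, 0).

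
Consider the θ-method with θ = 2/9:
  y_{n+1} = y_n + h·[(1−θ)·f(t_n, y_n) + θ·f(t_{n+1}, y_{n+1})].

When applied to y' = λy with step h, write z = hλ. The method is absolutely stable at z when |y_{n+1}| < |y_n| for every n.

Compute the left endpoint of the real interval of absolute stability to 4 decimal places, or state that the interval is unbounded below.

left endpoint -3.6000.

On y'=λy, z=hλ:
  y_{n+1} = y_n + z·[7/9·y_n + 2/9·y_{n+1}] ⇒ (1 − 2/9z)y_{n+1} = (1 + 7/9z)y_n
  so R(z) = (1 + 7/9z)/(1 − 2/9z).

Find x<0 with |R(x)|<1.
x=-1.15: |R|=0.0841
R=−1: 1+7/9x = −1+2/9x ⇒ -5/9x=2 ⇒ x=2/(-5/9)=-3.6000
Confirm numerically:
  x=-3.507: |R|=0.97096 <1
  x=-2.185: |R|=0.47083 <1
  x=-1.915: |R|=0.34334 <1
  x=-4.030: |R|=1.12603 >1
  x=-3.857: |R|=1.07688 >1
  x=-3.820: |R|=1.06611 >1
Stable set (-3.6000, 0).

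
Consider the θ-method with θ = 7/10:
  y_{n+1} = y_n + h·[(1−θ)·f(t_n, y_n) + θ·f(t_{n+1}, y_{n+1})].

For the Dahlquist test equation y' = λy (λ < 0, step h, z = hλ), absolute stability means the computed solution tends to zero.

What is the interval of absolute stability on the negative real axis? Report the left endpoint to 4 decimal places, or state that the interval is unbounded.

unbounded; (−∞, 0).

On y'=λy, z=hλ:
  y_{n+1} = y_n + z·[3/10·y_n + 7/10·y_{n+1}] ⇒ (1 − 7/10z)y_{n+1} = (1 + 3/10z)y_n
  R(z) = (1 + 3/10z)/(1 − 7/10z).

Boundary: |R(x)|=1, x<0.
x=-1.61: |R|=0.2431
x=-2: |R|=0.1667
x=-10: |R|=0.2500
x=-100: |R|=0.4085
θ=7/10≥1/2 ⇒ |1+3/10x|<|1−7/10x| ∀x<0 ⇒ stable on all of ℝ⁻.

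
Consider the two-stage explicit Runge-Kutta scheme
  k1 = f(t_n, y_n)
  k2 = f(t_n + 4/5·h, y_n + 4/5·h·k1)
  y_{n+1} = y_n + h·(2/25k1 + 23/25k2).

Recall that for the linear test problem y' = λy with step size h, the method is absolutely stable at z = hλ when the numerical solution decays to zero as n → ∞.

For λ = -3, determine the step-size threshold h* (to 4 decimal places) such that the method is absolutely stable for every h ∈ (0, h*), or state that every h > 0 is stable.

With y'=λy (z=hλ):
  k1=λy_n ⇒ h·k1=z·y_n;  k2=λ(1+4/5z)y_n ⇒ h·k2=z(1+4/5z)y_n
  y_{n+1}/y_n = 1 + 2/25z + 23/25z(1+4/5z) = 1 + z + 92/125z²
  ⇒ R(z) = 1 + z + 92/125z².

Need |R(x)|<1, x<0.
x=-0.94: |R|=0.7103
R=1: x+92/125x²=0 ⇒ x=−125/92=-1.3587; min R=1−1/(4·92/125)=0.6603>−1
Confirm numerically:
  x=-1.163: |R|=0.83249 <1
  x=-0.840: |R|=0.67932 <1
  x=-0.831: |R|=0.67725 <1
  x=-1.950: |R|=1.84864 >1
  x=-1.596: |R|=1.27875 >1
  x=-1.503: |R|=1.15963 >1
Stable set (-1.3587, 0).

(-1.3587,0); λ=-3 ⇒ h* = (125/92)/3 = 0.4529.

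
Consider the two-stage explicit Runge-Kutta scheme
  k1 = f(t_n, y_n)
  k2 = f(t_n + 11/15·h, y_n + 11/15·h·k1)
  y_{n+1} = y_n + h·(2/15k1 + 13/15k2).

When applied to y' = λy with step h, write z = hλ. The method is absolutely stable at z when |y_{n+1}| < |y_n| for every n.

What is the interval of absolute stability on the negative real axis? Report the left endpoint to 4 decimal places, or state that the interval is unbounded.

z∈(-1.5734,0).

Test eqn y'=λy, z=hλ:
  k1=λy_n ⇒ h·k1=z·y_n;  k2=λ(1+11/15z)y_n ⇒ h·k2=z(1+11/15z)y_n
  y_{n+1}/y_n = 1 + 2/15z + 13/15z(1+11/15z) = 1 + z + 143/225z²
  R(z) = 1 + z + 143/225z².

Solve |R(x)|<1 on ℝ⁻.
x=-1.63: |R|=1.0586
R=1: x+143/225x²=0 ⇒ x=−225/143=-1.5734; min R=1−1/(4·143/225)=0.6066>−1
Confirm numerically:
  x=-1.424: |R|=0.86476 <1
  x=-0.862: |R|=0.61025 <1
  x=-0.853: |R|=0.60944 <1
  x=-0.641: |R|=0.62014 <1
  x=-2.095: |R|=1.69447 >1
  x=-2.050: |R|=1.62092 >1
So |R|<1 on (-1.5734, 0).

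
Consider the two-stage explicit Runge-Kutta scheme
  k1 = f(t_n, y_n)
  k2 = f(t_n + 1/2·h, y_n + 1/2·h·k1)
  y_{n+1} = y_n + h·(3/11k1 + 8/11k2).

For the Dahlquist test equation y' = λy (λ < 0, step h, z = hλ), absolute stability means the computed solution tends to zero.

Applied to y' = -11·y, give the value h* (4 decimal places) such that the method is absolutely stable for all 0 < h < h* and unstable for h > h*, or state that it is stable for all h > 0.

With y'=λy (z=hλ):
  k1=λy_n ⇒ h·k1=z·y_n;  k2=λ(1+1/2z)y_n ⇒ h·k2=z(1+1/2z)y_n
  y_{n+1}/y_n = 1 + 3/11z + 8/11z(1+1/2z) = 1 + z + 4/11z²
  ⇒ R(z) = 1 + z + 4/11z².

Solve |R(x)|<1 on ℝ⁻.
x=-0.92: |R|=0.3878
R=1: x+4/11x²=0 ⇒ x=−11/4=-2.7500; min R=1−1/(4·4/11)=0.3125>−1
Confirm numerically:
  x=-2.653: |R|=0.90642 <1
  x=-2.451: |R|=0.73351 <1
  x=-2.221: |R|=0.57276 <1
  x=-1.766: |R|=0.36809 <1
  x=-3.141: |R|=1.44659 >1
  x=-2.931: |R|=1.19291 >1
So |R|<1 on (-2.7500, 0).

(-2.7500,0); λ=-11 ⇒ h* = (11/4)/11 = 0.2500.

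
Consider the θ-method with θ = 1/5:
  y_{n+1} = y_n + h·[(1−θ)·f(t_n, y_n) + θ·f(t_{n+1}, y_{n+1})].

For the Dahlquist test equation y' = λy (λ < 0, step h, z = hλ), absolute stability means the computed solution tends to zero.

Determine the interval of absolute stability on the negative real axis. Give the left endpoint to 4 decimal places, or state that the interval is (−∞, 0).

(-3.3333, 0).

On y'=λy, z=hλ:
  y_{n+1} = y_n + z·[4/5·y_n + 1/5·y_{n+1}] ⇒ (1 − 1/5z)y_{n+1} = (1 + 4/5z)y_n
  ⇒ R(z) = (1 + 4/5z)/(1 − 1/5z).

Find x<0 with |R(x)|<1.
x=-1.25: |R|=0.0000
R=−1: 1+4/5x = −1+1/5x ⇒ -3/5x=2 ⇒ x=2/(-3/5)=-3.3333
Confirm numerically:
  x=-3.002: |R|=0.87578 <1
  x=-2.594: |R|=0.70793 <1
  x=-2.464: |R|=0.65059 <1
  x=-3.833: |R|=1.16970 >1
  x=-3.634: |R|=1.10447 >1
  x=-3.587: |R|=1.08862 >1
Interval (-3.3333, 0).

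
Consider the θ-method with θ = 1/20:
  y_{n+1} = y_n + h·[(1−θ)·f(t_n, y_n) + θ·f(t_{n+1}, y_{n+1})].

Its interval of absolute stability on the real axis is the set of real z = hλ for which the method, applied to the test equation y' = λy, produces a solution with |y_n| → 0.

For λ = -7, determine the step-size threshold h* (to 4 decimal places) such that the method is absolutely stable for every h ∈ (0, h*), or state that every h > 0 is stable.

With y'=λy (z=hλ):
  y_{n+1} = y_n + z·[19/20·y_n + 1/20·y_{n+1}] ⇒ (1 − 1/20z)y_{n+1} = (1 + 19/20z)y_n
  R(z) = (1 + 19/20z)/(1 − 1/20z).

Find x<0 with |R(x)|<1.
x=-0.52: |R|=0.4932
R=−1: 1+19/20x = −1+1/20x ⇒ -9/10x=2 ⇒ x=2/(-9/10)=-2.2222
Confirm numerically:
  x=-1.212: |R|=0.14275 <1
  x=-1.190: |R|=0.12317 <1
  x=-0.998: |R|=0.04943 <1
  x=-2.631: |R|=1.32513 >1
  x=-2.385: |R|=1.13089 >1
Interval (-2.2222, 0).

(-2.2222,0); λ=-7 ⇒ h* = (20/9)/7 = 0.3175.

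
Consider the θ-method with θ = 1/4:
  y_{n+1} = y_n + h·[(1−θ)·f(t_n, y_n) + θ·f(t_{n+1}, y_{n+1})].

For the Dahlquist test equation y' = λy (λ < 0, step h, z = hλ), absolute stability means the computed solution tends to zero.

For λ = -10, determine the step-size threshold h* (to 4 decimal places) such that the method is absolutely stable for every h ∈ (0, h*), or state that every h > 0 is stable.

(-4.0000,0); λ=-10 ⇒ h* = (4)/10 = 0.4000.

Test eqn y'=λy, z=hλ:
  y_{n+1} = y_n + z·[3/4·y_n + 1/4·y_{n+1}] ⇒ (1 − 1/4z)y_{n+1} = (1 + 3/4z)y_n
  ⇒ R(z) = (1 + 3/4z)/(1 − 1/4z).

Boundary: |R(x)|=1, x<0.
x=-1.01: |R|=0.1936
R=−1: 1+3/4x = −1+1/4x ⇒ -1/2x=2 ⇒ x=2/(-1/2)=-4.0000
Confirm numerically:
  x=-3.840: |R|=0.95918 <1
  x=-3.639: |R|=0.90549 <1
  x=-3.094: |R|=0.74457 <1
  x=-4.419: |R|=1.09954 >1
  x=-4.273: |R|=1.06600 >1
Stable set (-4.0000, 0).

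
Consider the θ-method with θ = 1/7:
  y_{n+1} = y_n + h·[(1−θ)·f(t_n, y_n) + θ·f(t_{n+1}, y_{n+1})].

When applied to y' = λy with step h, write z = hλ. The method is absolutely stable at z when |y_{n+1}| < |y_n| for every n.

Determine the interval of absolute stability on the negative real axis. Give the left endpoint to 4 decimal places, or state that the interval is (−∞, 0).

(-2.8000, 0).

With y'=λy (z=hλ):
  y_{n+1} = y_n + z·[6/7·y_n + 1/7·y_{n+1}] ⇒ (1 − 1/7z)y_{n+1} = (1 + 6/7z)y_n
  ⇒ R(z) = (1 + 6/7z)/(1 − 1/7z).

Find x<0 with |R(x)|<1.
x=-0.63: |R|=0.4220
R=−1: 1+6/7x = −1+1/7x ⇒ -5/7x=2 ⇒ x=2/(-5/7)=-2.8000
Confirm numerically:
  x=-2.532: |R|=0.85942 <1
  x=-2.209: |R|=0.67912 <1
  x=-1.585: |R|=0.29237 <1
  x=-2.976: |R|=1.08821 >1
  x=-2.837: |R|=1.01881 >1
Interval (-2.8000, 0).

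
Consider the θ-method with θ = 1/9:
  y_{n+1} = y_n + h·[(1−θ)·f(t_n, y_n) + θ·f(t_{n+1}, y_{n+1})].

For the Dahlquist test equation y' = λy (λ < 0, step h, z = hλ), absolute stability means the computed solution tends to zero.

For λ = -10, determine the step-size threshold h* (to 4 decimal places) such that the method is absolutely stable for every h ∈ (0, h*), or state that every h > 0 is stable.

(-2.5714,0); λ=-10 ⇒ h* = (18/7)/10 = 0.2571.

With y'=λy (z=hλ):
  y_{n+1} = y_n + z·[8/9·y_n + 1/9·y_{n+1}] ⇒ (1 − 1/9z)y_{n+1} = (1 + 8/9z)y_n
  Hence R(z) = (1 + 8/9z)/(1 − 1/9z).

Solve |R(x)|<1 on ℝ⁻.
x=-1.47: |R|=0.2636
R=−1: 1+8/9x = −1+1/9x ⇒ -7/9x=2 ⇒ x=2/(-7/9)=-2.5714
Confirm numerically:
  x=-2.543: |R|=0.98276 <1
  x=-2.500: |R|=0.95652 <1
  x=-1.985: |R|=0.62631 <1
  x=-3.125: |R|=1.31959 >1
  x=-2.906: |R|=1.19671 >1
  x=-2.881: |R|=1.18239 >1
So |R|<1 on (-2.5714, 0).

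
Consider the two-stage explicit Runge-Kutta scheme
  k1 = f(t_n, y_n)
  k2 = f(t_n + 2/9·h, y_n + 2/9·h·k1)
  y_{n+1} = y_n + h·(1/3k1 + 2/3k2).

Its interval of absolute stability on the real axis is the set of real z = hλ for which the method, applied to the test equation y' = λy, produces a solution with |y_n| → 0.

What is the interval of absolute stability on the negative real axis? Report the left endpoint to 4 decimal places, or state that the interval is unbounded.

On y'=λy, z=hλ:
  k1=λy_n ⇒ h·k1=z·y_n;  k2=λ(1+2/9z)y_n ⇒ h·k2=z(1+2/9z)y_n
  y_{n+1}/y_n = 1 + 1/3z + 2/3z(1+2/9z) = 1 + z + 4/27z²
  so R(z) = 1 + z + 4/27z².

Need |R(x)|<1, x<0.
x=-1.37: |R|=0.0919
R=1: x+4/27x²=0 ⇒ x=−27/4=-6.7500; min R=1−1/(4·4/27)=-0.6875>−1
Confirm numerically:
  x=-6.630: |R|=0.88213 <1
  x=-6.274: |R|=0.55757 <1
  x=-6.065: |R|=0.38451 <1
  x=-3.551: |R|=0.68291 <1
  x=-7.259: |R|=1.54738 >1
  x=-6.938: |R|=1.19324 >1
  x=-6.824: |R|=1.07481 >1
Interval (-6.7500, 0).

(-6.7500, 0).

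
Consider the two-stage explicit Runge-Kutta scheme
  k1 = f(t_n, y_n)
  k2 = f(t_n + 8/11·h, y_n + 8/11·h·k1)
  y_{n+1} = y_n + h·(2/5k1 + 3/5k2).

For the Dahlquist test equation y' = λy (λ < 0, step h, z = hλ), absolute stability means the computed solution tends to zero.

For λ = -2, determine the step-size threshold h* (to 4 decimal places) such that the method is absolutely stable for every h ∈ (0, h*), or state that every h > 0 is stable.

(-2.2917,0); λ=-2 ⇒ h* = (55/24)/2 = 1.1458.

Test eqn y'=λy, z=hλ:
  k1=λy_n ⇒ h·k1=z·y_n;  k2=λ(1+8/11z)y_n ⇒ h·k2=z(1+8/11z)y_n
  y_{n+1}/y_n = 1 + 2/5z + 3/5z(1+8/11z) = 1 + z + 24/55z²
  so R(z) = 1 + z + 24/55z².

Boundary: |R(x)|=1, x<0.
x=-1.65: |R|=0.5380
R=1: x+24/55x²=0 ⇒ x=−55/24=-2.2917; min R=1−1/(4·24/55)=0.4271>−1
Confirm numerically:
  x=-1.429: |R|=0.46207 <1
  x=-1.393: |R|=0.45374 <1
  x=-1.377: |R|=0.45040 <1
  x=-2.874: |R|=1.73031 >1
  x=-2.775: |R|=1.58527 >1
  x=-2.647: |R|=1.41043 >1
Stable set (-2.2917, 0).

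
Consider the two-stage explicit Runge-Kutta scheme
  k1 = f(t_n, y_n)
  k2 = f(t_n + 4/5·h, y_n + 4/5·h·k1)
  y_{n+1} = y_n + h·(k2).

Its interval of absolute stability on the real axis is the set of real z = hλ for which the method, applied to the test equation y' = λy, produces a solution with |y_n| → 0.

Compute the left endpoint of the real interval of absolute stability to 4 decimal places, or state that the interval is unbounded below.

z* = -1.2500.

On y'=λy, z=hλ:
  k1=λy_n ⇒ h·k1=z·y_n;  k2=λ(1+4/5z)y_n ⇒ h·k2=z(1+4/5z)y_n
  y_{n+1}/y_n = 1 + z(1+4/5z) = 1 + z + 4/5z²
  ⇒ R(z) = 1 + z + 4/5z².

Need |R(x)|<1, x<0.
x=-1.62: |R|=1.4795
R=1: x+4/5x²=0 ⇒ x=−5/4=-1.2500; min R=1−1/(4·4/5)=0.6875>−1
Confirm numerically:
  x=-1.140: |R|=0.89968 <1
  x=-1.012: |R|=0.80732 <1
  x=-0.637: |R|=0.68762 <1
  x=-0.620: |R|=0.68752 <1
  x=-1.529: |R|=1.34127 >1
  x=-1.478: |R|=1.26959 >1
Interval (-1.2500, 0).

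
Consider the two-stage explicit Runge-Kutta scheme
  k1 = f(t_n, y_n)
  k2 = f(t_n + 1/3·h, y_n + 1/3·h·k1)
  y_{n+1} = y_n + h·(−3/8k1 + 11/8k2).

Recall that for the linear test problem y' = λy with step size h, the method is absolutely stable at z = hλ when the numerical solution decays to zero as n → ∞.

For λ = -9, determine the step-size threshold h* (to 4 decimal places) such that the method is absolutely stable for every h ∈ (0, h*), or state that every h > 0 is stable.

Set f=λy, z=hλ:
  k1=λy_n ⇒ h·k1=z·y_n;  k2=λ(1+1/3z)y_n ⇒ h·k2=z(1+1/3z)y_n
  y_{n+1}/y_n = 1 − 3/8z + 11/8z(1+1/3z) = 1 + z + 11/24z²
  so R(z) = 1 + z + 11/24z².

Find x<0 with |R(x)|<1.
x=-1.22: |R|=0.4622
R=1: x+11/24x²=0 ⇒ x=−24/11=-2.1818; min R=1−1/(4·11/24)=0.4545>−1
Confirm numerically:
  x=-0.971: |R|=0.46114 <1
  x=-0.941: |R|=0.46485 <1
  x=-0.877: |R|=0.47552 <1
  x=-2.589: |R|=1.48317 >1
  x=-2.406: |R|=1.24722 >1
  x=-2.399: |R|=1.23880 >1
Interval (-2.1818, 0).

(-2.1818,0); λ=-9 ⇒ h* = (24/11)/9 = 0.2424.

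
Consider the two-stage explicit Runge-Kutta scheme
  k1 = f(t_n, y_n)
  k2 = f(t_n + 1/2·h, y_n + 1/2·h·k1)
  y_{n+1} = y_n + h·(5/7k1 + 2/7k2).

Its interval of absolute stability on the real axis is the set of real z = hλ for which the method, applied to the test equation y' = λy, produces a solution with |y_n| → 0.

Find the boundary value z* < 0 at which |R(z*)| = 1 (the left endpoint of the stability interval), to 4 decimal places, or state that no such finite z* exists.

On y'=λy, z=hλ:
  k1=λy_n ⇒ h·k1=z·y_n;  k2=λ(1+1/2z)y_n ⇒ h·k2=z(1+1/2z)y_n
  y_{n+1}/y_n = 1 + 5/7z + 2/7z(1+1/2z) = 1 + z + 1/7z²
  R(z) = 1 + z + 1/7z².

Need |R(x)|<1, x<0.
x=-0.79: |R|=0.2992
R=1: x+1/7x²=0 ⇒ x=−7=-7.0000; min R=1−1/(4·1/7)=-0.7500>−1
Confirm numerically:
  x=-5.786: |R|=0.00346 <1
  x=-5.643: |R|=0.09394 <1
  x=-5.067: |R|=0.39922 <1
  x=-3.460: |R|=0.74977 <1
  x=-7.496: |R|=1.53115 >1
  x=-7.041: |R|=1.04124 >1
So |R|<1 on (-7.0000, 0).

left endpoint -7.0000.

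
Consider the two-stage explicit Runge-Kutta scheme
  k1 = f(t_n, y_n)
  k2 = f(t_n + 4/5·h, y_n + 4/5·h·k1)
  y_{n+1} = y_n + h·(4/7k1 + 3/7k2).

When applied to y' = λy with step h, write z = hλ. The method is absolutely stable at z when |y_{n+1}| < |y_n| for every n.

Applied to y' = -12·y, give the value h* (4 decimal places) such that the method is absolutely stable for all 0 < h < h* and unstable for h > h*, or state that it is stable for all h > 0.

(-2.9167,0); λ=-12 ⇒ h* = (35/12)/12 = 0.2431.

With y'=λy (z=hλ):
  k1=λy_n ⇒ h·k1=z·y_n;  k2=λ(1+4/5z)y_n ⇒ h·k2=z(1+4/5z)y_n
  y_{n+1}/y_n = 1 + 4/7z + 3/7z(1+4/5z) = 1 + z + 12/35z²
  R(z) = 1 + z + 12/35z².

Boundary: |R(x)|=1, x<0.
x=-0.88: |R|=0.3855
R=1: x+12/35x²=0 ⇒ x=−35/12=-2.9167; min R=1−1/(4·12/35)=0.2708>−1
Confirm numerically:
  x=-2.245: |R|=0.48301 <1
  x=-1.909: |R|=0.34047 <1
  x=-1.774: |R|=0.30500 <1
  x=-1.540: |R|=0.27312 <1
  x=-3.374: |R|=1.52904 >1
  x=-3.089: |R|=1.18252 >1
  x=-3.000: |R|=1.08571 >1
Interval (-2.9167, 0).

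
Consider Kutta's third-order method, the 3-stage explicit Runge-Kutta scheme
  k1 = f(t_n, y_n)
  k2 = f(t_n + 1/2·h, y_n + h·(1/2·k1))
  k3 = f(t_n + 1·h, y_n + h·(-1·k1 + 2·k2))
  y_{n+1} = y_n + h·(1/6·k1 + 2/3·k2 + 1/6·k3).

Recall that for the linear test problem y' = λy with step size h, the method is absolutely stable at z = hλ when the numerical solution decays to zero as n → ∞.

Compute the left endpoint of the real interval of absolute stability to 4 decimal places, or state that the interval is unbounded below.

On y'=λy, z=hλ:
  order 3, 3-stage ⇒ R(z)=1+z+z^2/2+z^3/6
  (e.g. R(-0.86)=0.40379, |R|=0.40379)

Boundary: |R(x)|=1, x<0.
x=-0.86: |R|=0.4038
|R(-2.77)|=1.4759 |R(-2.62)|=1.1853 |R(-1.59)|=0.0041
Bisect:
  x_lo=-3.3899 |R|=3.1366  x_hi=-0.2625 |R|=0.7689
  mid=-1.82619 |R|=0.17375 →hi
  mid=-2.60804 |R|=1.16370 →lo
  mid=-2.21712 |R|=0.57573 →hi
  mid=-2.41258 |R|=0.84273 →hi
  mid=-2.51031 |R|=0.99601 →hi
  mid=-2.55918 |R|=1.07799 →lo
  mid=-2.53475 |R|=1.03654 →lo
  mid=-2.52253 |R|=1.01616 →lo
  ...
  [-2.51279,-2.51260] ⇒ x*=-2.5127
Stable set (-2.5127, 0).

z* = -2.5127.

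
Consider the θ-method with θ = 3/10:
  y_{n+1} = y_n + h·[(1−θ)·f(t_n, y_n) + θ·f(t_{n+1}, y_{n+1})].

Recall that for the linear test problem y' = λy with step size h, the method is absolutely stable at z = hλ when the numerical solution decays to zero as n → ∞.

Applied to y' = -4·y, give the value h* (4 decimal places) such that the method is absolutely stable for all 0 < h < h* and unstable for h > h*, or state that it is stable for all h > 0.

With y'=λy (z=hλ):
  y_{n+1} = y_n + z·[7/10·y_n + 3/10·y_{n+1}] ⇒ (1 − 3/10z)y_{n+1} = (1 + 7/10z)y_n
  so R(z) = (1 + 7/10z)/(1 − 3/10z).

Boundary: |R(x)|=1, x<0.
x=-1.51: |R|=0.0392
R=−1: 1+7/10x = −1+3/10x ⇒ -2/5x=2 ⇒ x=2/(-2/5)=-5.0000
Confirm numerically:
  x=-4.103: |R|=0.83917 <1
  x=-4.012: |R|=0.82066 <1
  x=-4.003: |R|=0.81880 <1
  x=-2.433: |R|=0.40644 <1
  x=-5.438: |R|=1.06658 >1
  x=-5.416: |R|=1.06340 >1
  x=-5.094: |R|=1.01487 >1
Stable set (-5.0000, 0).

(-5.0000,0); λ=-4 ⇒ h* = (5)/4 = 1.2500.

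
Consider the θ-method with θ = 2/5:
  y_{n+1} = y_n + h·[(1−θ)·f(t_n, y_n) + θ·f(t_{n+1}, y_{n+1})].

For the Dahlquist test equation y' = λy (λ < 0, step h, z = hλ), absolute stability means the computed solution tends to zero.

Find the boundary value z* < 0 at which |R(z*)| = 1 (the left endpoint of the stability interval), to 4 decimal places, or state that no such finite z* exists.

On y'=λy, z=hλ:
  y_{n+1} = y_n + z·[3/5·y_n + 2/5·y_{n+1}] ⇒ (1 − 2/5z)y_{n+1} = (1 + 3/5z)y_n
  ⇒ R(z) = (1 + 3/5z)/(1 − 2/5z).

Boundary: |R(x)|=1, x<0.
x=-1.6: |R|=0.0244
R=−1: 1+3/5x = −1+2/5x ⇒ -1/5x=2 ⇒ x=2/(-1/5)=-10.0000
Confirm numerically:
  x=-8.102: |R|=0.91049 <1
  x=-8.025: |R|=0.90618 <1
  x=-4.549: |R|=0.61335 <1
  x=-4.210: |R|=0.56855 <1
  x=-10.430: |R|=1.01663 >1
  x=-10.418: |R|=1.01618 >1
  x=-10.033: |R|=1.00132 >1
So |R|<1 on (-10.0000, 0).

left endpoint -10.0000.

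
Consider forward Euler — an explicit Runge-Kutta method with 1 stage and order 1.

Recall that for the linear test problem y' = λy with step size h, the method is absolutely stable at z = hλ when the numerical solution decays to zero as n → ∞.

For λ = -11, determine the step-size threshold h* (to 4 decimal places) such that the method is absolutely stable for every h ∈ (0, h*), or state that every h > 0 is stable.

With y'=λy (z=hλ):
  order 1, 1-stage ⇒ R(z)=1+z
  (e.g. R(-0.4)=0.60000, |R|=0.60000)

Boundary: |R(x)|=1, x<0.
x=-0.4: |R|=0.6000
|R(-1.56)|=0.5600 |R(-1.41)|=0.4100 |R(-0.7)|=0.3000
Bisect:
  x_lo=-2.8892 |R|=1.8892  x_hi=-0.3656 |R|=0.6344
  mid=-1.62742 |R|=0.62742 →hi
  mid=-2.25831 |R|=1.25831 →lo
  mid=-1.94286 |R|=0.94286 →hi
  mid=-2.10059 |R|=1.10059 →lo
  mid=-2.02173 |R|=1.02173 →lo
  mid=-1.98229 |R|=0.98229 →hi
  mid=-2.00201 |R|=1.00201 →lo
  mid=-1.99215 |R|=0.99215 →hi
  ...
  [-2.00001,-1.99985] ⇒ x*=-2.0000
So |R|<1 on (-2.0000, 0).

(-2.0000,0); λ=-11 ⇒ h* = 0.1818.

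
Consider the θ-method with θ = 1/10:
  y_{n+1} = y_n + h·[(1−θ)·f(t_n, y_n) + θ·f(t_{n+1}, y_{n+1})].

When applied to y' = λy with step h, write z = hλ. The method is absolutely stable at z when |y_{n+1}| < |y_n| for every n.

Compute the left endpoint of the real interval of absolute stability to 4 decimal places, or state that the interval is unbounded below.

z* = -2.5000.

With y'=λy (z=hλ):
  y_{n+1} = y_n + z·[9/10·y_n + 1/10·y_{n+1}] ⇒ (1 − 1/10z)y_{n+1} = (1 + 9/10z)y_n
  so R(z) = (1 + 9/10z)/(1 − 1/10z).

Boundary: |R(x)|=1, x<0.
x=-1.65: |R|=0.4163
R=−1: 1+9/10x = −1+1/10x ⇒ -4/5x=2 ⇒ x=2/(-4/5)=-2.5000
Confirm numerically:
  x=-1.693: |R|=0.44787 <1
  x=-1.692: |R|=0.44714 <1
  x=-1.505: |R|=0.30813 <1
  x=-2.983: |R|=1.29762 >1
  x=-2.762: |R|=1.16424 >1
  x=-2.553: |R|=1.03378 >1
So |R|<1 on (-2.5000, 0).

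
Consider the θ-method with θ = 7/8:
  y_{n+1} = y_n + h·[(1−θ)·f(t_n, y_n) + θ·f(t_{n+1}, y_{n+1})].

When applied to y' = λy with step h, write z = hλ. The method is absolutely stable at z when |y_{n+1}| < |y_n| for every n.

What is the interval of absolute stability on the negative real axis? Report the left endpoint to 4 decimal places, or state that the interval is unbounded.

Set f=λy, z=hλ:
  y_{n+1} = y_n + z·[1/8·y_n + 7/8·y_{n+1}] ⇒ (1 − 7/8z)y_{n+1} = (1 + 1/8z)y_n
  R(z) = (1 + 1/8z)/(1 − 7/8z).

Find x<0 with |R(x)|<1.
x=-1.6: |R|=0.3333
x=-2: |R|=0.2727
x=-10: |R|=0.0256
x=-100: |R|=0.1299
θ=7/8≥1/2 ⇒ |1+1/8x|<|1−7/8x| ∀x<0 ⇒ stable on all of ℝ⁻.

interval (−∞, 0).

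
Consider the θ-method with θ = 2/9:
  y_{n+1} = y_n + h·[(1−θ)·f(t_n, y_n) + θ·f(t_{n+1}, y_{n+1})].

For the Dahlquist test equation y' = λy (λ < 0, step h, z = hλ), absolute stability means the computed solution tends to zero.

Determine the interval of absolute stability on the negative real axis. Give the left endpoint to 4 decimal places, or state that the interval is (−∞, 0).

(-3.6000, 0).

Test eqn y'=λy, z=hλ:
  y_{n+1} = y_n + z·[7/9·y_n + 2/9·y_{n+1}] ⇒ (1 − 2/9z)y_{n+1} = (1 + 7/9z)y_n
  Hence R(z) = (1 + 7/9z)/(1 − 2/9z).

Need |R(x)|<1, x<0.
x=-1.12: |R|=0.1032
R=−1: 1+7/9x = −1+2/9x ⇒ -5/9x=2 ⇒ x=2/(-5/9)=-3.6000
Confirm numerically:
  x=-3.168: |R|=0.85915 <1
  x=-2.321: |R|=0.53123 <1
  x=-2.043: |R|=0.40509 <1
  x=-4.017: |R|=1.12240 >1
  x=-3.765: |R|=1.04991 >1
  x=-3.659: |R|=1.01808 >1
Interval (-3.6000, 0).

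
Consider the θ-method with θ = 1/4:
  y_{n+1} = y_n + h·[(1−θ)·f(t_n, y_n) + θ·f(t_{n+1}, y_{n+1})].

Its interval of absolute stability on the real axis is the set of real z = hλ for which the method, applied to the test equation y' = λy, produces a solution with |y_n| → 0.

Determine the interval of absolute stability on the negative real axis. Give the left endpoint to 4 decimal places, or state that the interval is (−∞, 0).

With y'=λy (z=hλ):
  y_{n+1} = y_n + z·[3/4·y_n + 1/4·y_{n+1}] ⇒ (1 − 1/4z)y_{n+1} = (1 + 3/4z)y_n
  so R(z) = (1 + 3/4z)/(1 − 1/4z).

Solve |R(x)|<1 on ℝ⁻.
x=-1.78: |R|=0.2318
R=−1: 1+3/4x = −1+1/4x ⇒ -1/2x=2 ⇒ x=2/(-1/2)=-4.0000
Confirm numerically:
  x=-3.391: |R|=0.83520 <1
  x=-2.869: |R|=0.67069 <1
  x=-2.675: |R|=0.60300 <1
  x=-2.288: |R|=0.45547 <1
  x=-4.435: |R|=1.10314 >1
  x=-4.274: |R|=1.06623 >1
  x=-4.059: |R|=1.01464 >1
So |R|<1 on (-4.0000, 0).

(-4.0000, 0).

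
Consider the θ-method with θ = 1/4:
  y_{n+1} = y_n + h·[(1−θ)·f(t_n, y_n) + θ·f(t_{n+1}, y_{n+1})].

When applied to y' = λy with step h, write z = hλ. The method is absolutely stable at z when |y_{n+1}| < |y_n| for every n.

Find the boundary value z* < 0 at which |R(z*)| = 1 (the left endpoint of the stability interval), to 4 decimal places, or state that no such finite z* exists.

z* = -4.0000.

With y'=λy (z=hλ):
  y_{n+1} = y_n + z·[3/4·y_n + 1/4·y_{n+1}] ⇒ (1 − 1/4z)y_{n+1} = (1 + 3/4z)y_n
  Hence R(z) = (1 + 3/4z)/(1 − 1/4z).

Find x<0 with |R(x)|<1.
x=-1.38: |R|=0.0260
R=−1: 1+3/4x = −1+1/4x ⇒ -1/2x=2 ⇒ x=2/(-1/2)=-4.0000
Confirm numerically:
  x=-3.295: |R|=0.80672 <1
  x=-2.686: |R|=0.60694 <1
  x=-2.115: |R|=0.38348 <1
  x=-1.796: |R|=0.23948 <1
  x=-4.379: |R|=1.09046 >1
  x=-4.352: |R|=1.08429 >1
Interval (-4.0000, 0).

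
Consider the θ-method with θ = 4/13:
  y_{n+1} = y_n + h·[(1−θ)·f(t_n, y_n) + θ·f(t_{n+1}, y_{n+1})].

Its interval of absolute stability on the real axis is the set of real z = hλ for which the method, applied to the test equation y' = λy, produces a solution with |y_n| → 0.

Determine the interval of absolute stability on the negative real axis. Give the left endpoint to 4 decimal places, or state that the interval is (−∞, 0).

With y'=λy (z=hλ):
  y_{n+1} = y_n + z·[9/13·y_n + 4/13·y_{n+1}] ⇒ (1 − 4/13z)y_{n+1} = (1 + 9/13z)y_n
  so R(z) = (1 + 9/13z)/(1 − 4/13z).

Need |R(x)|<1, x<0.
x=-0.54: |R|=0.5369
R=−1: 1+9/13x = −1+4/13x ⇒ -5/13x=2 ⇒ x=2/(-5/13)=-5.2000
Confirm numerically:
  x=-4.559: |R|=0.89739 <1
  x=-4.178: |R|=0.82802 <1
  x=-2.433: |R|=0.39139 <1
  x=-2.360: |R|=0.36720 <1
  x=-5.621: |R|=1.05932 >1
  x=-5.226: |R|=1.00383 >1
Stable set (-5.2000, 0).

(-5.2000, 0).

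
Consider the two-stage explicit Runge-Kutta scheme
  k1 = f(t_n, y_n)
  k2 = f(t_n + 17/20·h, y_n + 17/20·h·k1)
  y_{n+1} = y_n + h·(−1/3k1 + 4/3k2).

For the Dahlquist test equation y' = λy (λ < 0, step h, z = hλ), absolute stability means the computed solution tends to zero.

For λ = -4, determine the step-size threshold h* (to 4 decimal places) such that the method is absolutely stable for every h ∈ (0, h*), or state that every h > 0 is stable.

Test eqn y'=λy, z=hλ:
  k1=λy_n ⇒ h·k1=z·y_n;  k2=λ(1+17/20z)y_n ⇒ h·k2=z(1+17/20z)y_n
  y_{n+1}/y_n = 1 − 1/3z + 4/3z(1+17/20z) = 1 + z + 17/15z²
  so R(z) = 1 + z + 17/15z².

Solve |R(x)|<1 on ℝ⁻.
x=-0.46: |R|=0.7798
R=1: x+17/15x²=0 ⇒ x=−15/17=-0.8824; min R=1−1/(4·17/15)=0.7794>−1
Confirm numerically:
  x=-0.761: |R|=0.89534 <1
  x=-0.543: |R|=0.79116 <1
  x=-0.497: |R|=0.78294 <1
  x=-1.375: |R|=1.76771 >1
  x=-1.224: |R|=1.47393 >1
So |R|<1 on (-0.8824, 0).

(-0.8824,0); λ=-4 ⇒ h* = (15/17)/4 = 0.2206.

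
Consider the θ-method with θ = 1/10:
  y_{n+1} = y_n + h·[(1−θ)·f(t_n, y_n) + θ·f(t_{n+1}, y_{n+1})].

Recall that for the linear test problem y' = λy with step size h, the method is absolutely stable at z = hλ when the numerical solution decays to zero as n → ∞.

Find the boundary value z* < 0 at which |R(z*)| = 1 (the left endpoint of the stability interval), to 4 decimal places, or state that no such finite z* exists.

On y'=λy, z=hλ:
  y_{n+1} = y_n + z·[9/10·y_n + 1/10·y_{n+1}] ⇒ (1 − 1/10z)y_{n+1} = (1 + 9/10z)y_n
  ⇒ R(z) = (1 + 9/10z)/(1 − 1/10z).

Boundary: |R(x)|=1, x<0.
x=-0.38: |R|=0.6339
R=−1: 1+9/10x = −1+1/10x ⇒ -4/5x=2 ⇒ x=2/(-4/5)=-2.5000
Confirm numerically:
  x=-2.353: |R|=0.90480 <1
  x=-1.567: |R|=0.35472 <1
  x=-1.441: |R|=0.25951 <1
  x=-1.261: |R|=0.11979 <1
  x=-2.879: |R|=1.23542 >1
  x=-2.744: |R|=1.15317 >1
  x=-2.663: |R|=1.10298 >1
Interval (-2.5000, 0).

z* = -2.5000.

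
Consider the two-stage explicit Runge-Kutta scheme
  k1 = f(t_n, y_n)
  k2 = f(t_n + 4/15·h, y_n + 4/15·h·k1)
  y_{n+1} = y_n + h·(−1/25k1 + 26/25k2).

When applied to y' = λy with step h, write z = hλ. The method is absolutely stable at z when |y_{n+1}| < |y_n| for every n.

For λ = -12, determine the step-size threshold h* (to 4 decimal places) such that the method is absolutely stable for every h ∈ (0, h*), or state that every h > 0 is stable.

(-3.6058,0); λ=-12 ⇒ h* = (375/104)/12 = 0.3005.

On y'=λy, z=hλ:
  k1=λy_n ⇒ h·k1=z·y_n;  k2=λ(1+4/15z)y_n ⇒ h·k2=z(1+4/15z)y_n
  y_{n+1}/y_n = 1 − 1/25z + 26/25z(1+4/15z) = 1 + z + 104/375z²
  Hence R(z) = 1 + z + 104/375z².

Solve |R(x)|<1 on ℝ⁻.
x=-0.91: |R|=0.3197
R=1: x+104/375x²=0 ⇒ x=−375/104=-3.6058; min R=1−1/(4·104/375)=0.0986>−1
Confirm numerically:
  x=-2.599: |R|=0.27433 <1
  x=-2.190: |R|=0.14012 <1
  x=-1.616: |R|=0.10824 <1
  x=-4.109: |R|=1.57346 >1
  x=-3.786: |R|=1.18924 >1
Interval (-3.6058, 0).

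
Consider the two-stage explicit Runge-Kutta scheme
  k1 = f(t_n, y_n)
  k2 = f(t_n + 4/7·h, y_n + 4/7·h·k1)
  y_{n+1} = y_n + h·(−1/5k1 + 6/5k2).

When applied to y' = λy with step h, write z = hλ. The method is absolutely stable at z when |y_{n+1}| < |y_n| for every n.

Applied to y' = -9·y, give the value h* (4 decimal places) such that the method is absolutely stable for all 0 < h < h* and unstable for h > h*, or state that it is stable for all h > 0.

(-1.4583,0); λ=-9 ⇒ h* = (35/24)/9 = 0.1620.

Test eqn y'=λy, z=hλ:
  k1=λy_n ⇒ h·k1=z·y_n;  k2=λ(1+4/7z)y_n ⇒ h·k2=z(1+4/7z)y_n
  y_{n+1}/y_n = 1 − 1/5z + 6/5z(1+4/7z) = 1 + z + 24/35z²
  Hence R(z) = 1 + z + 24/35z².

Solve |R(x)|<1 on ℝ⁻.
x=-1.39: |R|=0.9349
R=1: x+24/35x²=0 ⇒ x=−35/24=-1.4583; min R=1−1/(4·24/35)=0.6354>−1
Confirm numerically:
  x=-1.337: |R|=0.88876 <1
  x=-1.232: |R|=0.80879 <1
  x=-1.140: |R|=0.75115 <1
  x=-0.834: |R|=0.64295 <1
  x=-1.844: |R|=1.48766 >1
  x=-1.712: |R|=1.29779 >1
  x=-1.504: |R|=1.04710 >1
So |R|<1 on (-1.4583, 0).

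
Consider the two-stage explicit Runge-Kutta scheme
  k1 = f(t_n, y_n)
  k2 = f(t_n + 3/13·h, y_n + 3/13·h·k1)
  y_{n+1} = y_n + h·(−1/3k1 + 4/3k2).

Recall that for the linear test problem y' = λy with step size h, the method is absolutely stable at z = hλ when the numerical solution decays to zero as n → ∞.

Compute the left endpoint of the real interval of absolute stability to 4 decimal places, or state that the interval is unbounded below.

z* = -3.2500.

Set f=λy, z=hλ:
  k1=λy_n ⇒ h·k1=z·y_n;  k2=λ(1+3/13z)y_n ⇒ h·k2=z(1+3/13z)y_n
  y_{n+1}/y_n = 1 − 1/3z + 4/3z(1+3/13z) = 1 + z + 4/13z²
  so R(z) = 1 + z + 4/13z².

Need |R(x)|<1, x<0.
x=-0.89: |R|=0.3537
R=1: x+4/13x²=0 ⇒ x=−13/4=-3.2500; min R=1−1/(4·4/13)=0.1875>−1
Confirm numerically:
  x=-3.228: |R|=0.97815 <1
  x=-2.861: |R|=0.65756 <1
  x=-2.753: |R|=0.57900 <1
  x=-2.091: |R|=0.25432 <1
  x=-3.844: |R|=1.70256 >1
  x=-3.409: |R|=1.16678 >1
  x=-3.283: |R|=1.03334 >1
So |R|<1 on (-3.2500, 0).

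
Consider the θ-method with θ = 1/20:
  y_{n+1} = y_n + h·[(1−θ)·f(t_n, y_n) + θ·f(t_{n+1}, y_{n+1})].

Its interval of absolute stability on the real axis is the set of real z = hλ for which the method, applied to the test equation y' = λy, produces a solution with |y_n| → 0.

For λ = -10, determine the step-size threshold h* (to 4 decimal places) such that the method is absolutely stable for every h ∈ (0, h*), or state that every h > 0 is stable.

(-2.2222,0); λ=-10 ⇒ h* = (20/9)/10 = 0.2222.

On y'=λy, z=hλ:
  y_{n+1} = y_n + z·[19/20·y_n + 1/20·y_{n+1}] ⇒ (1 − 1/20z)y_{n+1} = (1 + 19/20z)y_n
  R(z) = (1 + 19/20z)/(1 − 1/20z).

Need |R(x)|<1, x<0.
x=-0.33: |R|=0.6754
R=−1: 1+19/20x = −1+1/20x ⇒ -9/10x=2 ⇒ x=2/(-9/10)=-2.2222
Confirm numerically:
  x=-2.044: |R|=0.85447 <1
  x=-1.647: |R|=0.52169 <1
  x=-1.479: |R|=0.37716 <1
  x=-1.152: |R|=0.08926 <1
  x=-2.352: |R|=1.10451 >1
  x=-2.274: |R|=1.04184 >1
  x=-2.262: |R|=1.03216 >1
Interval (-2.2222, 0).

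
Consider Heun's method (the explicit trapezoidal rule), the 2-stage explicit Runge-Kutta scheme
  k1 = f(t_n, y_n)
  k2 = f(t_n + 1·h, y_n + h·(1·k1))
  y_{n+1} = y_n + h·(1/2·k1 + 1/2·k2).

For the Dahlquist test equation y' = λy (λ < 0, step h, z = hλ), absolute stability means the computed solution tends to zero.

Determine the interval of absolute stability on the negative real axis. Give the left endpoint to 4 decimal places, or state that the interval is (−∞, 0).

z∈(-2.0000,0).

With y'=λy (z=hλ):
  order 2, 2-stage ⇒ R(z)=1+z+z^2/2
  (e.g. R(-0.92)=0.50320, |R|=0.50320)

Solve |R(x)|<1 on ℝ⁻.
x=-0.92: |R|=0.5032
|R(-1.78)|=0.8042 |R(-1.76)|=0.7888 |R(-0.72)|=0.5392
Bisect:
  x_lo=-2.8344 |R|=2.1824  x_hi=-0.1587 |R|=0.8539
  mid=-1.49654 |R|=0.62328 →hi
  mid=-2.16545 |R|=1.17913 →lo
  mid=-1.83099 |R|=0.84527 →hi
  mid=-1.99822 |R|=0.99822 →hi
  mid=-2.08183 |R|=1.08518 →lo
  mid=-2.04003 |R|=1.04083 →lo
  mid=-2.01912 |R|=1.01931 →lo
  mid=-2.00867 |R|=1.00871 →lo
  mid=-2.00345 |R|=1.00345 →lo
  mid=-2.00083 |R|=1.00083 →lo
  ...
  [-2.00002,-1.99985] ⇒ x*=-2.0000
Stable set (-2.0000, 0).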